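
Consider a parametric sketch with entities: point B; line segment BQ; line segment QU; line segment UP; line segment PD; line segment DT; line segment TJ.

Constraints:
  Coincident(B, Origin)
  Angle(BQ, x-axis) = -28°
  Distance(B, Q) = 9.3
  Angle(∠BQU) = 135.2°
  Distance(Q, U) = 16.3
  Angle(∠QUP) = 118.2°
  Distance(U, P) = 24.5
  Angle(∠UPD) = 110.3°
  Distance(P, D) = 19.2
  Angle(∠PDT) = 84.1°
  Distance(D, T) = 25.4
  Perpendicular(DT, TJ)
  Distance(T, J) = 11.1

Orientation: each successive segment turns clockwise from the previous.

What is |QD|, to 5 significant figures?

39.034

B is at the origin; BQ runs at -28.0° with length 9.3, so Q = (8.2114, -4.3661). ∠BQU = 135.2° gives QU at -72.800° from the x-axis; with |QU| = 16.3, U = (13.031, -19.937). ∠QUP = 118.2° gives UP at -134.60° from the x-axis; with |UP| = 24.5, P = (-4.1713, -37.382). ∠UPD = 110.3° gives PD at 155.70° from the x-axis; with |PD| = 19.2, D = (-21.670, -29.481). Then |QD| = |D − Q| = 39.034.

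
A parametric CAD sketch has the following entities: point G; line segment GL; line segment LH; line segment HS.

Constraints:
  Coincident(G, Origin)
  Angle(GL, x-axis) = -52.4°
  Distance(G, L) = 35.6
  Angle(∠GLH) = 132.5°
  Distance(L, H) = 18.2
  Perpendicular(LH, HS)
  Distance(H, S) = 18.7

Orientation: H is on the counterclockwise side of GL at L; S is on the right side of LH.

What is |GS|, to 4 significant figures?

61.69

G is at the origin; GL runs at -52.4° with length 35.6, so L = 35.6·(cos -52.4°, sin -52.4°) = (21.72, -28.21). ∠GLH = 132.5°, so LH runs at -52.4° + (180° − 132.5°) = -4.900° from the x-axis; with |LH| = 18.2, H = L + 18.2·(cos -4.900°, sin -4.900°) = (39.85, -29.76). LH ⟂ HS; with |HS| = 18.7 on the right of LH, S = H + 18.7·(-0.08542, -0.9963) = (38.26, -48.39). Then |GS| = |S − G| = 61.69.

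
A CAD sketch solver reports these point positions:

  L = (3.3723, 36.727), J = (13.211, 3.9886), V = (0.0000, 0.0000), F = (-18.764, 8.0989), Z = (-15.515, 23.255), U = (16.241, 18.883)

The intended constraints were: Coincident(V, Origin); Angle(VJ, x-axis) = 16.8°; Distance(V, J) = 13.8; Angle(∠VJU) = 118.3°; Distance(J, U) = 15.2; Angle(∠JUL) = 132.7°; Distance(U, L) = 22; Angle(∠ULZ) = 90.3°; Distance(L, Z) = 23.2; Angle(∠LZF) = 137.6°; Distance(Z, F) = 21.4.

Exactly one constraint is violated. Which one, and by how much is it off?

Distance(Z, F) = 21.4 — off by 5.90.

V = (0.00, 0.00) ✓; VJ at 16.80° ✓; |VJ| = 13.80 ✓; ∠VJU = 118.3° ✓; |JU| = 15.20 ✓; ∠JUL = 132.7° ✓; |UL| = 22.00 ✓; ∠ULZ = 90.30° ✓; |LZ| = 23.20 ✓; ∠LZF = 137.6° ✓; |ZF| = 15.50 ✗.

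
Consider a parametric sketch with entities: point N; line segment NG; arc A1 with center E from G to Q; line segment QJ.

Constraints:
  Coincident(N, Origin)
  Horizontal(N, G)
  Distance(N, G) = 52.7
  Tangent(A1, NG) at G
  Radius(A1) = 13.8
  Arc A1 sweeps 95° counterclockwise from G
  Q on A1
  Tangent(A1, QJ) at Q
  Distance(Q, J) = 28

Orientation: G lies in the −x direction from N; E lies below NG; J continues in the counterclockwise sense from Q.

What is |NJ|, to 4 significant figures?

77.05

N is at the origin; N and G share the same y with |NG| = 52.7 and G on the −x side, so G = (-52.70, 0.000). A1 meets NG tangentially, so EG is at right angles to NG, so E = G + (0, -13.8) = (-52.70, -13.80). On A1, G sits at bearing 90° from E; a 95° counterclockwise sweep puts Q at bearing 185°, so Q = E + 13.8·(cos 185°, sin 185°) = (-66.45, -15.00). The tangent condition forces EQ to be normal to QJ, so QJ runs along (−sin 185°, cos 185°); with |QJ| = 28.0, J = (-64.01, -42.90). Then |NJ| = |J − N| = 77.05.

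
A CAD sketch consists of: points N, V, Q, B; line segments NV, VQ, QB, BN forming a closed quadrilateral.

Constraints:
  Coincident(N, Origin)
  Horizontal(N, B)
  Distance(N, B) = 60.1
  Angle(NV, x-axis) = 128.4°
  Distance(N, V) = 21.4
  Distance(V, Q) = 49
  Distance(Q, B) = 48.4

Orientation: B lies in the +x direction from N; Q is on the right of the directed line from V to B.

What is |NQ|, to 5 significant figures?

27.601

Checks: |VQ| = 49.00 ✓; |QB| = 48.40 ✓.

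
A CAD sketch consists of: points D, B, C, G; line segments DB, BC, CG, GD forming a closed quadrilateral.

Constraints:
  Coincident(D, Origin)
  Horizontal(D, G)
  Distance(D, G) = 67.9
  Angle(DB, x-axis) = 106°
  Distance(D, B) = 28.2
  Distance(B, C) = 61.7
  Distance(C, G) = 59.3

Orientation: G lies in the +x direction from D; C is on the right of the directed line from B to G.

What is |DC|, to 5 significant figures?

33.906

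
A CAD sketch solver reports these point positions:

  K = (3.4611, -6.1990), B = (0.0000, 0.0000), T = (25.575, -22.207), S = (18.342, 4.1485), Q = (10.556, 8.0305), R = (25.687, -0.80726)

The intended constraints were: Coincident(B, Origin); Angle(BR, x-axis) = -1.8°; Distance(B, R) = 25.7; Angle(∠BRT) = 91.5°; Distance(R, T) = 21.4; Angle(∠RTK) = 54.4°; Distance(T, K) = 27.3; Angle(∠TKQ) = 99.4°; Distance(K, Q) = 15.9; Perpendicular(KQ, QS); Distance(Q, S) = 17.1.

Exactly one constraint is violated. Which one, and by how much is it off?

Distance(Q, S) = 17.1 — off by 8.40.

B = (0.00, 0.00) ✓; BR at -1.800° ✓; |BR| = 25.70 ✓; ∠BRT = 91.50° ✓; |RT| = 21.40 ✓; ∠RTK = 54.40° ✓; |TK| = 27.30 ✓; ∠TKQ = 99.40° ✓; |KQ| = 15.90 ✓; ∠(KQ, QS) = 90.00° ✓; |QS| = 8.700 ✗.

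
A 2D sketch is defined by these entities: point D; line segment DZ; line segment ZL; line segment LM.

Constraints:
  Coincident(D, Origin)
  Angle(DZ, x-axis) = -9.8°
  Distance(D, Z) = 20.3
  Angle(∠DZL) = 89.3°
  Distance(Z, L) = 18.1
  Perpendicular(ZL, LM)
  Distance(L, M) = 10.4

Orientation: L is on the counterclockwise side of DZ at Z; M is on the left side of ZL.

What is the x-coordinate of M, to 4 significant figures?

12.60

D is at the origin; DZ runs at -9.8° with length 20.3, so Z = 20.3·(cos -9.8°, sin -9.8°) = (20.00, -3.455). ∠DZL = 89.3°, so ZL runs at -9.8° + (180° − 89.3°) = 80.90° from the x-axis; with |ZL| = 18.1, L = Z + 18.1·(cos 80.90°, sin 80.90°) = (22.87, 14.42). ZL ⟂ LM; with |LM| = 10.4 on the left of ZL, M = L + 10.4·(-0.9874, 0.1582) = (12.60, 16.06). So M.x = 12.60.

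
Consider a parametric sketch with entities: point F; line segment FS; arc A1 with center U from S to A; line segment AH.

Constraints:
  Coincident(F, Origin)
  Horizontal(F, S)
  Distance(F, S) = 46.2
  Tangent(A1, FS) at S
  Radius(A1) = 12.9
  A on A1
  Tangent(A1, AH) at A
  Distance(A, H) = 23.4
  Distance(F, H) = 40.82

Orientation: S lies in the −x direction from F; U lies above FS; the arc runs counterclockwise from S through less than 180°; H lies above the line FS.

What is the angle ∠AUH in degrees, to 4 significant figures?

61.13°

F is at the origin; FS is horizontal with |FS| = 46.2 and S on the −x side, so S = (-46.20, 0.000). Since A1 is tangent to FS there, US ⟂ FS, so U = S + (0, 12.9) = (-46.20, 12.90). Since UA ⟂ AH (tangency), |UH| = √(12.9² + 23.4²) = 26.72 regardless of where A sits on A1. So H lies on both circle(F, 40.82) and circle(U, 26.72); the above-FS intersection is H = (-26.55, 31.01). A is the foot of the tangent from H: A = (-33.96, 8.812).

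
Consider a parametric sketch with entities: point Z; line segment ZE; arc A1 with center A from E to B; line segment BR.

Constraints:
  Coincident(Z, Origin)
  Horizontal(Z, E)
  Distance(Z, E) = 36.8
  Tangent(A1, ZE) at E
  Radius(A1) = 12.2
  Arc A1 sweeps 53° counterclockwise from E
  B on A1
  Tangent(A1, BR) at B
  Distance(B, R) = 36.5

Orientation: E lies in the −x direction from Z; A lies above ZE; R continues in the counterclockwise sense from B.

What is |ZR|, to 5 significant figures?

34.387

On A1, E sits at bearing -90° from A; a 53° counterclockwise sweep puts B at bearing -37°, so B = A + 12.2·(cos -37°, sin -37°) = (-27.057, 4.8579). A1 meets BR tangentially, so AB is at right angles to BR, so BR runs along (−sin -37°, cos -37°); with |BR| = 36.5, R = (-5.0904, 34.008). Then |ZR| = |R − Z| = 34.387.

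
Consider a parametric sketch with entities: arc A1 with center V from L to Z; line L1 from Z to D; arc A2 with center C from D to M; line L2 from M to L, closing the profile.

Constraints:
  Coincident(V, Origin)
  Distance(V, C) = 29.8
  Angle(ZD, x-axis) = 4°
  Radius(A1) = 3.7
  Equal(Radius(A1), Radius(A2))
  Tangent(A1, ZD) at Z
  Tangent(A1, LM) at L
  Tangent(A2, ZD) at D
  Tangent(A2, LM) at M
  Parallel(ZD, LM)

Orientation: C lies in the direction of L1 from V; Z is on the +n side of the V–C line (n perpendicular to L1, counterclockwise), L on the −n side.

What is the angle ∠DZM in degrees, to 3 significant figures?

13.9°

The slot axis is L1's direction at 4.0°, so u = (cos 4.0°, sin 4.0°) = (0.998, 0.0698) and n = (−sin 4.0°, cos 4.0°) = (-0.0698, 0.998). V is at the origin and C lies 29.8 along u from V, so C = 29.8·u = (29.7, 2.08). Tangency of A1 to both parallel lines with radius 3.7 puts Z and L at V ± 3.7·n: Z = (-0.258, 3.69), L = (0.258, -3.69). Equal radii place D and M the same way about C: D = C + 3.7·n = (29.5, 5.77), M = C − 3.7·n = (30.0, -1.61). Then cos ∠DZM = ZD·ZM / (|ZD||ZM|), giving 13.9°.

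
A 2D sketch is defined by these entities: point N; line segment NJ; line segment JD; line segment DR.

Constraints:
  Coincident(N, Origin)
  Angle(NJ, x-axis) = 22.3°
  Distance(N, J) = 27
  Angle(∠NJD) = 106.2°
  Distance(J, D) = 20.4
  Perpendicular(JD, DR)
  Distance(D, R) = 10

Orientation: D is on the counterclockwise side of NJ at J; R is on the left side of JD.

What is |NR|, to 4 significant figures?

32.15

N is at the origin; NJ runs at 22.3° with length 27.0, so J = 27.0·(cos 22.3°, sin 22.3°) = (24.98, 10.25). ∠NJD = 106.2°, so JD runs at 22.3° + (180° − 106.2°) = 96.10° from the x-axis; with |JD| = 20.4, D = J + 20.4·(cos 96.10°, sin 96.10°) = (22.81, 30.53). The perpendicularity gives DR at right angles to JD; with |DR| = 10.0 on the left of JD, R = D + 10.0·(-0.9943, -0.1063) = (12.87, 29.47). Then |NR| = |R − N| = 32.15.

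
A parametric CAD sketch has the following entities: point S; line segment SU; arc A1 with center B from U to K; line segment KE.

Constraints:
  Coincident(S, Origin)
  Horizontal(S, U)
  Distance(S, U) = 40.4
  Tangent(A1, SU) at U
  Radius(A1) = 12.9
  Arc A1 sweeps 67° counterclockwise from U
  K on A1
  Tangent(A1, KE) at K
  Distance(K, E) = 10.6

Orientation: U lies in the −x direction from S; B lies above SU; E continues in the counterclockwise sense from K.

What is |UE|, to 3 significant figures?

23.8

S is at the origin; SU is horizontal with |SU| = 40.4 and U on the −x side, so U = (-40.4, 0.00). Since A1 is tangent to SU there, BU ⟂ SU, so B = U + (0, 12.9) = (-40.4, 12.9). On A1, U sits at bearing -90° from B; a 67° counterclockwise sweep puts K at bearing -23°, so K = B + 12.9·(cos -23°, sin -23°) = (-28.5, 7.86). Tangency of A1 to KE means the radius BK is perpendicular to KE, so KE runs along (−sin -23°, cos -23°); with |KE| = 10.6, E = (-24.4, 17.6). Then |UE| = |E − U| = 23.8.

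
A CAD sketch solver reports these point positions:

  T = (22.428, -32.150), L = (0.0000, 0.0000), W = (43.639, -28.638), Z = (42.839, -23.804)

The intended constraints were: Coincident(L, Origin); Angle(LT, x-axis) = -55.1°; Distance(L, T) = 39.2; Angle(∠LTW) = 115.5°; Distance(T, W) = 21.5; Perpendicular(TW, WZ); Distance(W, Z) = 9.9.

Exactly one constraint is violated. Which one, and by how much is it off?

Distance(W, Z) = 9.9 — off by 5.00.

L = (0.00, 0.00) ✓; LT at -55.10° ✓; |LT| = 39.20 ✓; ∠LTW = 115.5° ✓; |TW| = 21.50 ✓; ∠(TW, WZ) = 90.00° ✓; |WZ| = 4.900 ✗.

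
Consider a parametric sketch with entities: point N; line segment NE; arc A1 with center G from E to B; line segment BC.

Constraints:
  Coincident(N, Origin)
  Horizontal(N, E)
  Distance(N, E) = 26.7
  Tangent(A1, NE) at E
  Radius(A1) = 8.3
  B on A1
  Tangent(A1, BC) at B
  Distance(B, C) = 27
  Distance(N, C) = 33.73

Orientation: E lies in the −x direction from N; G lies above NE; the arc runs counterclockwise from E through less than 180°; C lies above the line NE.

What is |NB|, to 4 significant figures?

19.66

Checks: N = (0.00, 0.00) ✓; |GB| = 8.300 ✓; ∠(GB, BC) = 90.00° ✓; |BC| = 27.00 ✓; |NC| = 33.73 ✓.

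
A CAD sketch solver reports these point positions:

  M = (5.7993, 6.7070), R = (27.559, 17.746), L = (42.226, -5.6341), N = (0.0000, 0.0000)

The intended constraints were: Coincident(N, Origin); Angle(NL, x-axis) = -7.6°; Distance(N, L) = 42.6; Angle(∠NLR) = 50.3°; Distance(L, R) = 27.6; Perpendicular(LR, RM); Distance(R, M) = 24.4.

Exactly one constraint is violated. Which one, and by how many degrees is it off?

Perpendicular(LR, RM) — off by 5.20°.

N = (0.00, 0.00) ✓; NL at -7.600° ✓; |NL| = 42.60 ✓; ∠NLR = 50.30° ✓; |LR| = 27.60 ✓; ∠(LR, RM) = 84.80° ✗; |RM| = 24.40 ✓.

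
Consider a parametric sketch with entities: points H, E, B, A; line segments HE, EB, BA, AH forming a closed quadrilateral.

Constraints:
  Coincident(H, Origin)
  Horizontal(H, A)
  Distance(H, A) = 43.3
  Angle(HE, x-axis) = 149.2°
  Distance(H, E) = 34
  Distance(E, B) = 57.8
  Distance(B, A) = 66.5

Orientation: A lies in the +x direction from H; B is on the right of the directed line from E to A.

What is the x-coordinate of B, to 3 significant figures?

-11.5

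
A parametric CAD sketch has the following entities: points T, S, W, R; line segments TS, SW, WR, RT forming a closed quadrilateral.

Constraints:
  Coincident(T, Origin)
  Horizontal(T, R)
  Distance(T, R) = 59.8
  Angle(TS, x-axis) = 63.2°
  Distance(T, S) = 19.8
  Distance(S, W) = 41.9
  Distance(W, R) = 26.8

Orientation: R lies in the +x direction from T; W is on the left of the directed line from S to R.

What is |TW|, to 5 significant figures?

56.068

T is at the origin; TR is horizontal with |TR| = 59.8 and R in +x, so R = (59.8, 0). TS runs at 63.2° with |TS| = 19.8, so S = (8.9274, 17.673). W is determined by |SW| = 41.9 and |WR| = 26.8 together: it lies at the intersection of circle(S, 41.9) and circle(R, 26.8). With |SR| = 53.855, the foot of the radical line on SR is 36.559 from S and the perpendicular offset is √(41.9² − 36.559²) = 20.471. Taking the left-of-SR solution: W = (50.179, 25.014).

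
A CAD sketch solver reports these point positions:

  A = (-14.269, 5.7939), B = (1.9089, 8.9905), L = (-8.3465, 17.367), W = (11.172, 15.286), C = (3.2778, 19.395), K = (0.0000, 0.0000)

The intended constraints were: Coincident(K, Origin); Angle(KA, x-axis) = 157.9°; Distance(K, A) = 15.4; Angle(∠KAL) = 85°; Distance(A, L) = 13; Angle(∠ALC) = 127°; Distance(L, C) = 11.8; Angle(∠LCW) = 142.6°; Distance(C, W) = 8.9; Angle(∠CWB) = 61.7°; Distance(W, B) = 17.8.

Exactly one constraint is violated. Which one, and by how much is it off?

Distance(W, B) = 17.8 — off by 6.60.

K = (0.00, 0.00) ✓; KA at 157.9° ✓; |KA| = 15.40 ✓; ∠KAL = 85.00° ✓; |AL| = 13.00 ✓; ∠ALC = 127.0° ✓; |LC| = 11.80 ✓; ∠LCW = 142.6° ✓; |CW| = 8.900 ✓; ∠CWB = 61.70° ✓; |WB| = 11.20 ✗.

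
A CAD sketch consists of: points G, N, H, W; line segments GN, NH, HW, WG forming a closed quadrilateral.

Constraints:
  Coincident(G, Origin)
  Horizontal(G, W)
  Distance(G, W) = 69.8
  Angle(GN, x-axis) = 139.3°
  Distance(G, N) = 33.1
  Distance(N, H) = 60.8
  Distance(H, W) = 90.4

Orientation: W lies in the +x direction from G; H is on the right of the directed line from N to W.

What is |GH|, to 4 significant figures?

39.80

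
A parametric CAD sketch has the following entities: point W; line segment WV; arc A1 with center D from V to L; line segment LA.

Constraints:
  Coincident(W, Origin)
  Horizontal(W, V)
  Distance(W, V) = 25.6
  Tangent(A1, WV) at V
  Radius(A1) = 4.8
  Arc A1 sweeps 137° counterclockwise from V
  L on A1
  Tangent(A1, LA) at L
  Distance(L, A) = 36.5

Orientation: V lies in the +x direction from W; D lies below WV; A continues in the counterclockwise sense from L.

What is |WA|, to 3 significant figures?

59.2

On A1, V sits at bearing 90° from D; a 137° counterclockwise sweep puts L at bearing 227°, so L = D + 4.8·(cos 227°, sin 227°) = (22.3, -8.31). A1 meets LA tangentially, so DL is at right angles to LA, so LA runs along (−sin 227°, cos 227°); with |LA| = 36.5, A = (49.0, -33.2). Then |WA| = |A − W| = 59.2.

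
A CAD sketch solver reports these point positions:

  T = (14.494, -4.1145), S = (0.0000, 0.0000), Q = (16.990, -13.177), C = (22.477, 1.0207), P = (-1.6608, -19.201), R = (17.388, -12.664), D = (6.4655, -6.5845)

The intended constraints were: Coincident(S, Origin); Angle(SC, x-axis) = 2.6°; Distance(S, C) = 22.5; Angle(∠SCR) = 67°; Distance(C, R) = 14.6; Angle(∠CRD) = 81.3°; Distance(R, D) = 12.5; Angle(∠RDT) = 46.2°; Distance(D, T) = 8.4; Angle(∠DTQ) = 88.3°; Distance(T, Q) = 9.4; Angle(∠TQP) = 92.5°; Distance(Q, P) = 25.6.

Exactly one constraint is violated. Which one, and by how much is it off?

Distance(Q, P) = 25.6 — off by 6.00.

S = (0.00, 0.00) ✓; SC at 2.600° ✓; |SC| = 22.50 ✓; ∠SCR = 67.00° ✓; |CR| = 14.60 ✓; ∠CRD = 81.30° ✓; |RD| = 12.50 ✓; ∠RDT = 46.20° ✓; |DT| = 8.400 ✓; ∠DTQ = 88.30° ✓; |TQ| = 9.400 ✓; ∠TQP = 92.50° ✓; |QP| = 19.60 ✗.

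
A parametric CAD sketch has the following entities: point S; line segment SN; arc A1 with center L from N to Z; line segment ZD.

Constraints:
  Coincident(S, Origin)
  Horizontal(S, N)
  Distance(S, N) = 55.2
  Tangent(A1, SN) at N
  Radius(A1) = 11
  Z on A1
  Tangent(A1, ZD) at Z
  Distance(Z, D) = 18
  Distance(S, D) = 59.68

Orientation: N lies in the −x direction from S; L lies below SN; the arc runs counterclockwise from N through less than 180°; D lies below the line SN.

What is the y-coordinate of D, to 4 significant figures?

-31.59

Checks: |SN| = 55.20 ✓; |LZ| = 11.00 ✓; ∠(LZ, ZD) = 90.00° ✓; |ZD| = 18.00 ✓; |SD| = 59.68 ✓.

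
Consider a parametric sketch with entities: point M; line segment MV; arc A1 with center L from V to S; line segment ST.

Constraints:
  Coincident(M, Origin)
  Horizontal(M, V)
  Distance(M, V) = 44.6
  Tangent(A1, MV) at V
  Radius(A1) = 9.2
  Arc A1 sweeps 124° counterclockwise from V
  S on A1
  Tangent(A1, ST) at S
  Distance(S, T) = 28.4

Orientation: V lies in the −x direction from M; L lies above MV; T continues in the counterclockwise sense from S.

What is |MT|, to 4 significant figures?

65.03

M is at the origin; M and V share the same y with |MV| = 44.6 and V on the −x side, so V = (-44.60, 0.000). A1 meets MV tangentially, so LV is at right angles to MV, so L = V + (0, 9.2) = (-44.60, 9.200). On A1, V sits at bearing -90° from L; a 124° counterclockwise sweep puts S at bearing 34°, so S = L + 9.2·(cos 34°, sin 34°) = (-36.97, 14.34). Since A1 is tangent to ST there, LS ⟂ ST, so ST runs along (−sin 34°, cos 34°); with |ST| = 28.4, T = (-52.85, 37.89). Then |MT| = |T − M| = 65.03.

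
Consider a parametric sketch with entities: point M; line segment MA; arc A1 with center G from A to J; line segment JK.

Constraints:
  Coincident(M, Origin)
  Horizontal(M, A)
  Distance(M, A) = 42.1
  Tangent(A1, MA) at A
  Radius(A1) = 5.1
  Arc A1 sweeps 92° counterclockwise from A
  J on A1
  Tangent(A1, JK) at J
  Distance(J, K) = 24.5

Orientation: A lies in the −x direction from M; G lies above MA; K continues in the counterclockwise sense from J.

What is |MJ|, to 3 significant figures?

37.4

M is at the origin; MA is horizontal with |MA| = 42.1 and A on the −x side, so A = (-42.1, 0.00). Since A1 is tangent to MA there, GA ⟂ MA, so G = A + (0, 5.1) = (-42.1, 5.10). On A1, A sits at bearing -90° from G; a 92° counterclockwise sweep puts J at bearing 2°, so J = G + 5.1·(cos 2°, sin 2°) = (-37.0, 5.28). Then |MJ| = |J − M| = 37.4.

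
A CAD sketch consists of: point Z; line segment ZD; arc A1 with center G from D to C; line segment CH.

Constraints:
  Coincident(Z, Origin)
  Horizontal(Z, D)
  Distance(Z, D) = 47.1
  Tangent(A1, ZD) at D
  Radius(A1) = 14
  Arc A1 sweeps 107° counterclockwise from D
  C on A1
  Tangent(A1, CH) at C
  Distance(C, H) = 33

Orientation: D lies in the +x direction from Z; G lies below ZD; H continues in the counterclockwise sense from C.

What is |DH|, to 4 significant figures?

49.79

Z is at the origin; Z and D share the same y with |ZD| = 47.1 and D on the +x side, so D = (47.10, 0.000). A1 meets ZD tangentially, so GD is at right angles to ZD, so G = D + (0, -14) = (47.10, -14.00). On A1, D sits at bearing 90° from G; a 107° counterclockwise sweep puts C at bearing 197°, so C = G + 14.0·(cos 197°, sin 197°) = (33.71, -18.09). Since A1 is tangent to CH there, GC ⟂ CH, so CH runs along (−sin 197°, cos 197°); with |CH| = 33.0, H = (43.36, -49.65). Then |DH| = |H − D| = 49.79.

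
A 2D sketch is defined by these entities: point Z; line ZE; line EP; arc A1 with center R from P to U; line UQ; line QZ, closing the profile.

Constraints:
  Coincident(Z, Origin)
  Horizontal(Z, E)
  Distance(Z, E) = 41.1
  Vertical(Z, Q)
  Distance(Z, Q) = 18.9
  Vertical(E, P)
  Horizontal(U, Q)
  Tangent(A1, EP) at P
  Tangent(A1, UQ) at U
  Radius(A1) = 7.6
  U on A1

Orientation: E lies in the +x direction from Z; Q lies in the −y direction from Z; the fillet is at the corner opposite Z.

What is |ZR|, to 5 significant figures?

35.354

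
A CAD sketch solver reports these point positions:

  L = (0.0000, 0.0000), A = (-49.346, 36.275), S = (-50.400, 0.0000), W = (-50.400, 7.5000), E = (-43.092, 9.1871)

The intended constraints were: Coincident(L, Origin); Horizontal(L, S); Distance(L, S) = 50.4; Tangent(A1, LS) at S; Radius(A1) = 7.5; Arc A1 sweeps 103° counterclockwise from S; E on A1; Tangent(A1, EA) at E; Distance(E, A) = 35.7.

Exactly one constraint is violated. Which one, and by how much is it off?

Distance(E, A) = 35.7 — off by 7.90.

L = (0.00, 0.00) ✓; L.y = 0.00, S.y = 0.00 ✓; |LS| = 50.40 ✓; ∠(WS, SL) = 90.00° ✓; |WS| = 7.500 ✓; bearing(W→E) − bearing(W→S) = 103.0° ✓; |WE| = 7.500 ✓; ∠(WE, EA) = 90.00° ✓; |EA| = 27.80 ✗.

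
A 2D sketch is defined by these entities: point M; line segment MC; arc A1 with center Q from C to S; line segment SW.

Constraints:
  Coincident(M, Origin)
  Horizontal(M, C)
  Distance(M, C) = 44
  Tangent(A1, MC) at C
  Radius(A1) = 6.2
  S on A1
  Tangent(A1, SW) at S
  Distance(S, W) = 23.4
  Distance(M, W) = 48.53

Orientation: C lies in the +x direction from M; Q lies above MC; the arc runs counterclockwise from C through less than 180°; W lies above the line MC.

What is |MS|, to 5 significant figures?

50.295

Checks: |QS| = 6.200 ✓; ∠(QS, SW) = 90.00° ✓; |SW| = 23.40 ✓; |MW| = 48.53 ✓.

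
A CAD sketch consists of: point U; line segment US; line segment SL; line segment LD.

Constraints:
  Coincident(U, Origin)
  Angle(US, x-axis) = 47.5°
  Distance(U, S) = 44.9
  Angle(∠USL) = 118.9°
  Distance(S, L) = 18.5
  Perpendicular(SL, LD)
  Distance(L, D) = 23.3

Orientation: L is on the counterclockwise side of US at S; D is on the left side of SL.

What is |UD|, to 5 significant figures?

43.270

∠USL = 118.9°, so SL runs at 47.5° + (180° − 118.9°) = 108.60° from the x-axis; with |SL| = 18.5, L = S + 18.5·(cos 108.60°, sin 108.60°) = (24.433, 50.637). SL ⟂ LD; with |LD| = 23.3 on the left of SL, D = L + 23.3·(-0.94777, -0.31896) = (2.3502, 43.206). Then |UD| = |D − U| = 43.270.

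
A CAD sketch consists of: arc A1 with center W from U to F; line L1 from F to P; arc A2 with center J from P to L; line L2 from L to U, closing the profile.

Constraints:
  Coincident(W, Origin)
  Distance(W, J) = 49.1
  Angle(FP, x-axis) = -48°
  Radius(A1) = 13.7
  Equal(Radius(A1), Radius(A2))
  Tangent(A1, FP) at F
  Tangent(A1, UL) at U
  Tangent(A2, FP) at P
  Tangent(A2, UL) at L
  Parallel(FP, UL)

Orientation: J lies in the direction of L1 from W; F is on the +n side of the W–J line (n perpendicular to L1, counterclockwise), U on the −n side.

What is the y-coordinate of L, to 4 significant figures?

-45.66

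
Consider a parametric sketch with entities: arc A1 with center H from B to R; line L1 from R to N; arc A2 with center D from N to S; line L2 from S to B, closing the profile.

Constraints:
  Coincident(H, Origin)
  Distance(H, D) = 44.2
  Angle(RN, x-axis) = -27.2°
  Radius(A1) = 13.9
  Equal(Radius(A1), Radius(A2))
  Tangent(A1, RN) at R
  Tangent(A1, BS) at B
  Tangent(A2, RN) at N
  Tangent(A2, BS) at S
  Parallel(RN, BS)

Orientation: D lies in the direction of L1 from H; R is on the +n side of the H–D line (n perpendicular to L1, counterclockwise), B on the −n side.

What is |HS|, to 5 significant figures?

46.334

Tangency of A1 to both parallel lines with radius 13.9 puts R and B at H ± 13.9·n: R = (6.3537, 12.363), B = (-6.3537, -12.363). Equal radii place N and S the same way about D: N = D + 13.9·n = (45.666, -7.8408), S = D − 13.9·n = (32.959, -32.567). Then |HS| = |S − H| = 46.334.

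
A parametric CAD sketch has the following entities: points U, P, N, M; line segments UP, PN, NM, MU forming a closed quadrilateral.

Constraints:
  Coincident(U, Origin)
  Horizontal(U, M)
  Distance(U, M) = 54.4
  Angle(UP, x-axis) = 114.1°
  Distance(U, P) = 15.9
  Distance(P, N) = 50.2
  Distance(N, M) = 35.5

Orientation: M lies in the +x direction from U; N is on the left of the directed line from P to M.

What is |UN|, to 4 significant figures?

51.86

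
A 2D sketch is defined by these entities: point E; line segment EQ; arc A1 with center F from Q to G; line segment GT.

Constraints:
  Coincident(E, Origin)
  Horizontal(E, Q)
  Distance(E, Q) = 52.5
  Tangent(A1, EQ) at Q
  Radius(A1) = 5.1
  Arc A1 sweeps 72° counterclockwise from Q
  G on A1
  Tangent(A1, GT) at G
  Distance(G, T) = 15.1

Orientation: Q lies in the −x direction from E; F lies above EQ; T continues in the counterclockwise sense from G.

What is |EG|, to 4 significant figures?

47.78

E is at the origin; E and Q share the same y with |EQ| = 52.5 and Q on the −x side, so Q = (-52.50, 0.000). Since A1 is tangent to EQ there, FQ ⟂ EQ, so F = Q + (0, 5.1) = (-52.50, 5.100). On A1, Q sits at bearing -90° from F; a 72° counterclockwise sweep puts G at bearing -18°, so G = F + 5.1·(cos -18°, sin -18°) = (-47.65, 3.524). Then |EG| = |G − E| = 47.78.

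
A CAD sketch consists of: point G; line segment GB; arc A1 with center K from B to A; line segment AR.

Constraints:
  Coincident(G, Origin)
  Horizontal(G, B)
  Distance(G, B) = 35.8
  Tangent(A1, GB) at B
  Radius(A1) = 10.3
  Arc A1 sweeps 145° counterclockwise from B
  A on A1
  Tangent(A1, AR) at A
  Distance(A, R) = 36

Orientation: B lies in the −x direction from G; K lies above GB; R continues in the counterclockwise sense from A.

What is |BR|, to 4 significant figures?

45.91

G is at the origin; GB is horizontal with |GB| = 35.8 and B on the −x side, so B = (-35.80, 0.000). The tangent condition forces KB to be normal to GB, so K = B + (0, 10.3) = (-35.80, 10.30). On A1, B sits at bearing -90° from K; a 145° counterclockwise sweep puts A at bearing 55°, so A = K + 10.3·(cos 55°, sin 55°) = (-29.89, 18.74). The tangent condition forces KA to be normal to AR, so AR runs along (−sin 55°, cos 55°); with |AR| = 36.0, R = (-59.38, 39.39). Then |BR| = |R − B| = 45.91.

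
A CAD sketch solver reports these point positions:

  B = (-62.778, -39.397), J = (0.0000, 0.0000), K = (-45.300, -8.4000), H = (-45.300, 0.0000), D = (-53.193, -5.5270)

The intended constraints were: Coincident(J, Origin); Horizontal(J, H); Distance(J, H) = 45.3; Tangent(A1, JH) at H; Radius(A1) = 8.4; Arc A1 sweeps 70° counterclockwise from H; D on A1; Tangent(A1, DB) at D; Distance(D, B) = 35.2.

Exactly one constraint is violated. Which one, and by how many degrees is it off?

Tangent(A1, DB) at D — off by 4.20°.

J = (0.00, 0.00) ✓; J.y = 0.00, H.y = 0.00 ✓; |JH| = 45.30 ✓; ∠(KH, HJ) = 90.00° ✓; |KH| = 8.400 ✓; bearing(K→D) − bearing(K→H) = 70.00° ✓; |KD| = 8.400 ✓; ∠(KD, DB) = 85.80° ✗; |DB| = 35.20 ✓.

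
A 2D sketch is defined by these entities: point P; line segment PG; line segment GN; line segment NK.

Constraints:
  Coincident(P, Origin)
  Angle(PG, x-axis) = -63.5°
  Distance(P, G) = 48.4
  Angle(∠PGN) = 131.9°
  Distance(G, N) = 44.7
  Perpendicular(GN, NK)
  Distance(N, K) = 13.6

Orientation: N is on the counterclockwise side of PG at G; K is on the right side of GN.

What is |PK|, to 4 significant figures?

91.63

P is at the origin; PG runs at -63.5° with length 48.4, so G = 48.4·(cos -63.5°, sin -63.5°) = (21.60, -43.31). ∠PGN = 131.9°, so GN runs at -63.5° + (180° − 131.9°) = -15.40° from the x-axis; with |GN| = 44.7, N = G + 44.7·(cos -15.40°, sin -15.40°) = (64.69, -55.19). GN is perpendicular to NK; with |NK| = 13.6 on the right of GN, K = N + 13.6·(-0.2656, -0.9641) = (61.08, -68.30). Then |PK| = |K − P| = 91.63.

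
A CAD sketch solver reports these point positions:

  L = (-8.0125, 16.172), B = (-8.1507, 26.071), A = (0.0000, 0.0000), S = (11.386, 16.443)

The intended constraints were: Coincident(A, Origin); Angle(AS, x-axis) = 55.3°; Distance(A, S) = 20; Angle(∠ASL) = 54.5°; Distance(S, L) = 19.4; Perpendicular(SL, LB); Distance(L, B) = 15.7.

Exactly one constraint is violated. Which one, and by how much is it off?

Distance(L, B) = 15.7 — off by 5.80.

A = (0.00, 0.00) ✓; AS at 55.30° ✓; |AS| = 20.00 ✓; ∠ASL = 54.50° ✓; |SL| = 19.40 ✓; ∠(SL, LB) = 90.00° ✓; |LB| = 9.900 ✗.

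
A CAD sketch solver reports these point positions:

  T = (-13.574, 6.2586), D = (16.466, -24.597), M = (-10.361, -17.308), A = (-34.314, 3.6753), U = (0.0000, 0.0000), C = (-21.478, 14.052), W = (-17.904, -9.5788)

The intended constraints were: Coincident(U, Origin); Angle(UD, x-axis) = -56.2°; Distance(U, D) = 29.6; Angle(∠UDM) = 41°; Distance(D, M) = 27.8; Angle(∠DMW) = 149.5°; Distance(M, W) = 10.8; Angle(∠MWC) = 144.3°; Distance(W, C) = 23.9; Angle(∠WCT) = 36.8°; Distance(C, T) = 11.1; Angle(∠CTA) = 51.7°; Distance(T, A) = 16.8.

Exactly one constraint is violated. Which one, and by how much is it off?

Distance(T, A) = 16.8 — off by 4.10.

U = (0.00, 0.00) ✓; UD at -56.20° ✓; |UD| = 29.60 ✓; ∠UDM = 41.00° ✓; |DM| = 27.80 ✓; ∠DMW = 149.5° ✓; |MW| = 10.80 ✓; ∠MWC = 144.3° ✓; |WC| = 23.90 ✓; ∠WCT = 36.80° ✓; |CT| = 11.10 ✓; ∠CTA = 51.70° ✓; |TA| = 20.90 ✗.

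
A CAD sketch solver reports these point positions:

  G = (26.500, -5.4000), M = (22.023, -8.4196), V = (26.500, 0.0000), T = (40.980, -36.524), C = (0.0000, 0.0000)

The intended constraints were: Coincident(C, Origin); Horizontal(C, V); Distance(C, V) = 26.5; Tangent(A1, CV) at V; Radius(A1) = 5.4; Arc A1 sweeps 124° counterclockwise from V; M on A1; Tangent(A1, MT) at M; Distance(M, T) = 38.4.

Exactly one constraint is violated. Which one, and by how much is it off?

Distance(M, T) = 38.4 — off by 4.50.

C = (0.00, 0.00) ✓; C.y = 0.00, V.y = 0.00 ✓; |CV| = 26.50 ✓; ∠(GV, VC) = 90.00° ✓; |GV| = 5.400 ✓; bearing(G→M) − bearing(G→V) = 124.0° ✓; |GM| = 5.400 ✓; ∠(GM, MT) = 90.00° ✓; |MT| = 33.90 ✗.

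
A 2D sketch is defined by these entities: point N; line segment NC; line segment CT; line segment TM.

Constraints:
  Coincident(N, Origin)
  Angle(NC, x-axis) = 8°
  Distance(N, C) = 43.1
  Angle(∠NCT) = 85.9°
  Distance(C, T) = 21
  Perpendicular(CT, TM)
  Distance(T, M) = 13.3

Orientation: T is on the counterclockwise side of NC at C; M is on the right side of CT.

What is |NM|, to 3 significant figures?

59.1

N is at the origin; NC runs at 8.0° with length 43.1, so C = 43.1·(cos 8.0°, sin 8.0°) = (42.7, 6.00). ∠NCT = 85.9°, so CT runs at 8.0° + (180° − 85.9°) = 102° from the x-axis; with |CT| = 21.0, T = C + 21.0·(cos 102°, sin 102°) = (38.3, 26.5). CT ⟂ TM; with |TM| = 13.3 on the right of CT, M = T + 13.3·(0.978, 0.210) = (51.3, 29.3). Then |NM| = |M − N| = 59.1.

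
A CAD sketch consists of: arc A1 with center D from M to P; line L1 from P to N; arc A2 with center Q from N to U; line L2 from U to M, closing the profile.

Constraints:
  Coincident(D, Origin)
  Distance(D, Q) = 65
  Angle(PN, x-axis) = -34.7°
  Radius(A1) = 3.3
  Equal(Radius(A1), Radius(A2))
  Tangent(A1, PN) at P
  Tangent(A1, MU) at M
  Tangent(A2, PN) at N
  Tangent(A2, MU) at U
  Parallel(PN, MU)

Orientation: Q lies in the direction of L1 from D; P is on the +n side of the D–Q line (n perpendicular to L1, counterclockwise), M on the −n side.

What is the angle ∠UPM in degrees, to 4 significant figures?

84.20°

The slot axis is L1's direction at -34.7°, so u = (cos -34.7°, sin -34.7°) = (0.8221, -0.5693) and n = (−sin -34.7°, cos -34.7°) = (0.5693, 0.8221). D is at the origin and Q lies 65.0 along u from D, so Q = 65.0·u = (53.44, -37.00). Tangency of A1 to both parallel lines with radius 3.3 puts P and M at D ± 3.3·n: P = (1.879, 2.713), M = (-1.879, -2.713). Equal radii place N and U the same way about Q: N = Q + 3.3·n = (55.32, -34.29), U = Q − 3.3·n = (51.56, -39.72). Then cos ∠UPM = PU·PM / (|PU||PM|), giving 84.20°.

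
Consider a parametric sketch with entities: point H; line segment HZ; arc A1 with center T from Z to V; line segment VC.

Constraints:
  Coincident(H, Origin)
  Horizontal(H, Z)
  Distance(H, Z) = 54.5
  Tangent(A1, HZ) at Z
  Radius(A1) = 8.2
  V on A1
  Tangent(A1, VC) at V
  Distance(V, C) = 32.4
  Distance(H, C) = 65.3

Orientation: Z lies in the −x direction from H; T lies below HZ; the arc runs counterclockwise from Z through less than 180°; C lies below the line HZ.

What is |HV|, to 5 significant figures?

63.144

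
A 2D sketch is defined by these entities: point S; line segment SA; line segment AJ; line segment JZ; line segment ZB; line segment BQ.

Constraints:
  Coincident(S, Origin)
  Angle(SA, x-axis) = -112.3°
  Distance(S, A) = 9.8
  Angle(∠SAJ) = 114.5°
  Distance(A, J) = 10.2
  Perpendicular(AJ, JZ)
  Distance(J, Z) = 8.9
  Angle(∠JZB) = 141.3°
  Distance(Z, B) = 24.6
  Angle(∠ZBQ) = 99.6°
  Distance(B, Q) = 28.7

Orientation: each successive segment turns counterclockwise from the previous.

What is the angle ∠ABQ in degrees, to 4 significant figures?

71.35°

∠JZB = 141.3° gives ZB at 81.90° from the x-axis; with |ZB| = 24.6, B = (13.22, 13.94). ∠ZBQ = 99.6° gives BQ at 162.3° from the x-axis; with |BQ| = 28.7, Q = (-14.12, 22.67). Then cos ∠ABQ = BA·BQ / (|BA||BQ|), giving 71.35°.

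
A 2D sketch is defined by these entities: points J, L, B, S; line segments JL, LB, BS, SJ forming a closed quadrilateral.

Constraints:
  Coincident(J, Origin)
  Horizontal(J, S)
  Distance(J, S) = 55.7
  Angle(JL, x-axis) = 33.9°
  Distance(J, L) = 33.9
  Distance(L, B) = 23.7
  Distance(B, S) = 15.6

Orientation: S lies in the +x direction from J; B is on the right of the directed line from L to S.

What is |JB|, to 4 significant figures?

40.20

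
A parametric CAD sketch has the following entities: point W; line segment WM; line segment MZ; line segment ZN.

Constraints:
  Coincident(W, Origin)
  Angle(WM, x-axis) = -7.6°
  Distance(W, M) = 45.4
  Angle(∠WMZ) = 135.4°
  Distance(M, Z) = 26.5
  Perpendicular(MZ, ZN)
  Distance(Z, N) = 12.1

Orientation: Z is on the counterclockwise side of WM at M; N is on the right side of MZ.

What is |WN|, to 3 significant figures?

73.4

∠WMZ = 135.4°, so MZ runs at -7.6° + (180° − 135.4°) = 37.0° from the x-axis; with |MZ| = 26.5, Z = M + 26.5·(cos 37.0°, sin 37.0°) = (66.2, 9.94). MZ is perpendicular to ZN; with |ZN| = 12.1 on the right of MZ, N = Z + 12.1·(0.602, -0.799) = (73.4, 0.280). Then |WN| = |N − W| = 73.4.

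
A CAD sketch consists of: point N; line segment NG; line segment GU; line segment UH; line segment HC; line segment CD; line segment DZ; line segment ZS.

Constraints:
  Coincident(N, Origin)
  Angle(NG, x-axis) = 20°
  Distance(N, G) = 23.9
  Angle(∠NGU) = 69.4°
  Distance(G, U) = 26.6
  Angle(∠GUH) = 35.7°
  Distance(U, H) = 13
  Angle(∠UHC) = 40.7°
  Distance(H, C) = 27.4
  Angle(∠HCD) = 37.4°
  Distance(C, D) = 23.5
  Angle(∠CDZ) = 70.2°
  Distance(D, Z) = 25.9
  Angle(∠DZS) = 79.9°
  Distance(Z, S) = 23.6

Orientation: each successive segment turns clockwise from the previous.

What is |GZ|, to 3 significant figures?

7.47

N is at the origin; NG runs at 20.0° with length 23.9, so G = (22.5, 8.17). ∠NGU = 69.4° gives GU at -90.6° from the x-axis; with |GU| = 26.6, U = (22.2, -18.4). ∠GUH = 35.7° gives UH at 125° from the x-axis; with |UH| = 13.0, H = (14.7, -7.79). ∠UHC = 40.7° gives HC at -14.2° from the x-axis; with |HC| = 27.4, C = (41.3, -14.5). ∠HCD = 37.4° gives CD at -157° from the x-axis; with |CD| = 23.5, D = (19.7, -23.8). ∠CDZ = 70.2° gives DZ at 93.4° from the x-axis; with |DZ| = 25.9, Z = (18.1, 2.09). Then |GZ| = |Z − G| = 7.47.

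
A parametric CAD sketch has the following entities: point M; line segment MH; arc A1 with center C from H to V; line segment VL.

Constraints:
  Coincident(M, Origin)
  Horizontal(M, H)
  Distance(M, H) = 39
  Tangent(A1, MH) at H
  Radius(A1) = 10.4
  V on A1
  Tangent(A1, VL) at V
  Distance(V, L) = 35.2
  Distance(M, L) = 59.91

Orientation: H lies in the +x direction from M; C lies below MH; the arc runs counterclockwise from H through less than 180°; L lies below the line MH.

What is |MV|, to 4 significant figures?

31.60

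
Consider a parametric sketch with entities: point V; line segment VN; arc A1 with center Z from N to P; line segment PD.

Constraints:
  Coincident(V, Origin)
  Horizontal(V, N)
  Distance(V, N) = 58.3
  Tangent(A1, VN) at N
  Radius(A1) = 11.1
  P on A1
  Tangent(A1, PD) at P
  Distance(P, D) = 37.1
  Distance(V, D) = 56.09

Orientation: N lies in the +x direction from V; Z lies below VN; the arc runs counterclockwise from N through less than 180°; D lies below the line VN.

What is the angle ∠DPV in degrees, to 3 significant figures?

80.9°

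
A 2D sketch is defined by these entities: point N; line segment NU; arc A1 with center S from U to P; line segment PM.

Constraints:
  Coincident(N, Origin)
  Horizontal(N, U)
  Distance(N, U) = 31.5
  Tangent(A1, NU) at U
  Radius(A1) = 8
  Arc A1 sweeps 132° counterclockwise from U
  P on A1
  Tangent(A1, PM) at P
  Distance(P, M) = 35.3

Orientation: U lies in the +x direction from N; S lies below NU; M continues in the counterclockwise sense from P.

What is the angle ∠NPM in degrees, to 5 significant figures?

159.59°

On A1, U sits at bearing 90° from S; a 132° counterclockwise sweep puts P at bearing 222°, so P = S + 8.0·(cos 222°, sin 222°) = (25.555, -13.353). A1 meets PM tangentially, so SP is at right angles to PM, so PM runs along (−sin 222°, cos 222°); with |PM| = 35.3, M = (49.175, -39.586). Then cos ∠NPM = PN·PM / (|PN||PM|), giving 159.59°.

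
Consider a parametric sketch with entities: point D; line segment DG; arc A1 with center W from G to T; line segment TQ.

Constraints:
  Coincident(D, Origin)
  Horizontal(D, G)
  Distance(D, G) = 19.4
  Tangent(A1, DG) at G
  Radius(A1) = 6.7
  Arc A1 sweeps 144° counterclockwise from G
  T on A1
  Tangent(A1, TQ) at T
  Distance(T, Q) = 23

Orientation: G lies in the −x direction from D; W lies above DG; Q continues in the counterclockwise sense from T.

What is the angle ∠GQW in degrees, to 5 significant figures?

7.9836°

D is at the origin; DG is horizontal with |DG| = 19.4 and G on the −x side, so G = (-19.400, 0.0000). Tangency of A1 to DG means the radius WG is perpendicular to DG, so W = G + (0, 6.7) = (-19.400, 6.7000). On A1, G sits at bearing -90° from W; a 144° counterclockwise sweep puts T at bearing 54°, so T = W + 6.7·(cos 54°, sin 54°) = (-15.462, 12.120). Tangency of A1 to TQ means the radius WT is perpendicular to TQ, so TQ runs along (−sin 54°, cos 54°); with |TQ| = 23.0, Q = (-34.069, 25.639). Then cos ∠GQW = QG·QW / (|QG||QW|), giving 7.9836°.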